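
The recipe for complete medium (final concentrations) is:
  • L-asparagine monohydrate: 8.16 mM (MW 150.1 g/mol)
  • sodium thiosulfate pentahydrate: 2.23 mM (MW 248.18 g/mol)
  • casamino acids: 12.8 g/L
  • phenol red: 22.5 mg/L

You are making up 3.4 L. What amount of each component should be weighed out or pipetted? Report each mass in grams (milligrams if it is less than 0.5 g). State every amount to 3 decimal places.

L-asparagine monohydrate 4.164 g; sodium thiosulfate pentahydrate 1.882 g; casamino acids 43.520 g; phenol red 76.500 mg

Working volume: 3.4 L.
L-asparagine monohydrate: 8.16 mmol/L × 150.1 g/mol × 3.4 L ÷ 1000 = 4.164 g
sodium thiosulfate pentahydrate: 2.23 mmol/L × 248.18 g/mol × 3.4 L ÷ 1000 = 1.882 g
casamino acids: 12.8 g/L × 3.4 L = 43.520 g
phenol red: 22.5 mg/L × 3.4 L = 76.500 mg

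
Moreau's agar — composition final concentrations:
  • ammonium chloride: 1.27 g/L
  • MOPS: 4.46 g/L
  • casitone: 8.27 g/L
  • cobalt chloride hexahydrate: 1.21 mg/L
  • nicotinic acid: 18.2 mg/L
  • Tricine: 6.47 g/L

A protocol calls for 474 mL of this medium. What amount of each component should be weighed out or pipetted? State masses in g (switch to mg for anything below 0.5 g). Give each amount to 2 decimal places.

Working volume: 474 mL = 0.474 L.
ammonium chloride: 1.27 g/L × 0.474 L = 0.60 g
MOPS: 4.46 g/L × 0.474 L = 2.11 g
casitone: 8.27 g/L × 0.474 L = 3.92 g
cobalt chloride hexahydrate: 1.21 mg/L × 0.474 L = 0.57 mg
nicotinic acid: 18.2 mg/L × 0.474 L = 8.63 mg
Tricine: 6.47 g/L × 0.474 L = 3.07 g

ammonium chloride 0.60 g; MOPS 2.11 g; casitone 3.92 g; cobalt chloride hexahydrate 0.57 mg; nicotinic acid 8.63 mg; Tricine 3.07 g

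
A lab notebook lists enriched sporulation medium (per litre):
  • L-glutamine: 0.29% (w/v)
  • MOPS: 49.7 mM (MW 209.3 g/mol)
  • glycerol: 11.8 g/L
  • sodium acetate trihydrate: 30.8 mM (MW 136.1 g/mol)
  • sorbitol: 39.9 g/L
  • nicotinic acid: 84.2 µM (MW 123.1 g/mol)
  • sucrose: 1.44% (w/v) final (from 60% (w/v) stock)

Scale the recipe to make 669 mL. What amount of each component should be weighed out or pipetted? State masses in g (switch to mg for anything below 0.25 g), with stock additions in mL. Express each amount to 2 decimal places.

L-glutamine 1.94 g; MOPS 6.96 g; glycerol 7.89 g; sodium acetate trihydrate 2.80 g; sorbitol 26.69 g; nicotinic acid 6.93 mg; sucrose 16.06 mL

Working volume: 669 mL = 0.669 L.
L-glutamine: 0.29 g per 100 mL × 669 mL ÷ 100 = 1.94 g
MOPS: 49.7 mmol/L × 209.3 g/mol × 0.669 L ÷ 1000 = 6.96 g
glycerol: 11.8 g/L × 0.669 L = 7.89 g
sodium acetate trihydrate: 30.8 mmol/L × 136.1 g/mol × 0.669 L ÷ 1000 = 2.80 g
sorbitol: 39.9 g/L × 0.669 L = 26.69 g
nicotinic acid: 84.2 µmol/L × 123.1 g/mol × 0.669 L ÷ 1000 = 6.93 mg
sucrose: C1V1 = C2V2 → 1.44% ÷ 60% × 669 mL = 16.06 mL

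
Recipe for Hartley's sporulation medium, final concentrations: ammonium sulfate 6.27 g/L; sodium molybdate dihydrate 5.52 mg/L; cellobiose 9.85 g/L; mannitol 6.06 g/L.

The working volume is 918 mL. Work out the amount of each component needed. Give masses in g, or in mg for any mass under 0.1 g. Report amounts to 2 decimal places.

Working volume: 918 mL = 0.918 L.
ammonium sulfate: 6.27 g/L × 0.918 L = 5.76 g
sodium molybdate dihydrate: 5.52 mg/L × 0.918 L = 5.07 mg
cellobiose: 9.85 g/L × 0.918 L = 9.04 g
mannitol: 6.06 g/L × 0.918 L = 5.56 g

ammonium sulfate 5.76 g; sodium molybdate dihydrate 5.07 mg; cellobiose 9.04 g; mannitol 5.56 g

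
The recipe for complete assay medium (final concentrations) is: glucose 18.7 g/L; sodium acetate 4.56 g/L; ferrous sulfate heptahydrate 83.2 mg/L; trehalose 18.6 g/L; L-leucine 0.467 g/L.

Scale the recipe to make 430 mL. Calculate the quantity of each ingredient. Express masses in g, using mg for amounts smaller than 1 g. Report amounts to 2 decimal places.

glucose 8.04 g; sodium acetate 1.96 g; ferrous sulfate heptahydrate 35.78 mg; trehalose 8.00 g; L-leucine 200.81 mg

Working volume: 430 mL = 0.43 L.
glucose: 18.7 g/L × 0.43 L = 8.04 g
sodium acetate: 4.56 g/L × 0.43 L = 1.96 g
ferrous sulfate heptahydrate: 83.2 mg/L × 0.43 L = 35.78 mg
trehalose: 18.6 g/L × 0.43 L = 8.00 g
L-leucine: 0.467 g/L × 0.43 L = 0.20081 g = 200.81 mg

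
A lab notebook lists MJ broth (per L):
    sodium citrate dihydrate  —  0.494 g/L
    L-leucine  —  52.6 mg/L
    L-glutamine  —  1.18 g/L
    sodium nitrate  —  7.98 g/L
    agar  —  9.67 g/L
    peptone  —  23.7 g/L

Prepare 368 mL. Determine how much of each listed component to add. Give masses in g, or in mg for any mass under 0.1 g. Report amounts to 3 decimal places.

Scale factor relative to 1 L: 0.368.
sodium citrate dihydrate: 0.494 g/L × 0.368 L = 0.182 g
L-leucine: 52.6 mg/L × 0.368 L = 19.357 mg
L-glutamine: 1.18 g/L × 0.368 L = 0.434 g
sodium nitrate: 7.98 g/L × 0.368 L = 2.937 g
agar: 9.67 g/L × 0.368 L = 3.559 g
peptone: 23.7 g/L × 0.368 L = 8.722 g

sodium citrate dihydrate 0.182 g; L-leucine 19.357 mg; L-glutamine 0.434 g; sodium nitrate 2.937 g; agar 3.559 g; peptone 8.722 g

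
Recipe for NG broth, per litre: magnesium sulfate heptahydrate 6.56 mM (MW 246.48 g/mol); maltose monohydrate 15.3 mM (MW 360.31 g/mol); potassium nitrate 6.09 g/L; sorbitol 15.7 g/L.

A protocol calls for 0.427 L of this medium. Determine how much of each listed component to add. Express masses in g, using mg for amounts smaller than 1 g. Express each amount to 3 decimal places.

magnesium sulfate heptahydrate 690.420 mg; maltose monohydrate 2.354 g; potassium nitrate 2.600 g; sorbitol 6.704 g

Working volume: 0.427 L.
magnesium sulfate heptahydrate: 6.56 mmol/L × 246.48 mg/mmol × 0.427 L = 690.420 mg
maltose monohydrate: 15.3 mmol/L × 360.31 g/mol × 0.427 L ÷ 1000 = 2.354 g
potassium nitrate: 6.09 g/L × 0.427 L = 2.600 g
sorbitol: 15.7 g/L × 0.427 L = 6.704 g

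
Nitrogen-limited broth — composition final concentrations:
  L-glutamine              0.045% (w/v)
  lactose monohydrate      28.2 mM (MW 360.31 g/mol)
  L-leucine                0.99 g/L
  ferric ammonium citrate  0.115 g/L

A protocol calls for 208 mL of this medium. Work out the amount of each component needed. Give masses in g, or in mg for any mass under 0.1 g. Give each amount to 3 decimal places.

Scale factor relative to 1 L: 0.208.
L-glutamine: 0.045 g per 100 mL × 208 mL ÷ 100 = 0.0936 g = 93.600 mg
lactose monohydrate: 28.2 mmol/L × 360.31 g/mol × 0.208 L ÷ 1000 = 2.113 g
L-leucine: 0.99 g/L × 0.208 L = 0.206 g
ferric ammonium citrate: 0.115 g/L × 0.208 L = 0.02392 g = 23.920 mg

L-glutamine 93.600 mg; lactose monohydrate 2.113 g; L-leucine 0.206 g; ferric ammonium citrate 23.920 mg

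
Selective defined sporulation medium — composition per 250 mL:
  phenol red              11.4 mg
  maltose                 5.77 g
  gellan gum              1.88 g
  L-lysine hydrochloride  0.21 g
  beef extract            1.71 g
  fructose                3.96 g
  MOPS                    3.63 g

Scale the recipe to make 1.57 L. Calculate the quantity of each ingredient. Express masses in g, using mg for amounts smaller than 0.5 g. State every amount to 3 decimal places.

phenol red 71.592 mg; maltose 36.236 g; gellan gum 11.806 g; L-lysine hydrochloride 1.319 g; beef extract 10.739 g; fructose 24.869 g; MOPS 22.796 g

Scale factor = 1570 mL / 250 mL = 6.28.
phenol red: 11.4 mg × (1570 mL / 250 mL) = 71.592 mg
maltose: 5.77 g × (1570 mL / 250 mL) = 36.236 g
gellan gum: 1.88 g × (1570 mL / 250 mL) = 11.806 g
L-lysine hydrochloride: 0.21 g × (1570 mL / 250 mL) = 1.319 g
beef extract: 1.71 g × (1570 mL / 250 mL) = 10.739 g
fructose: 3.96 g × (1570 mL / 250 mL) = 24.869 g
MOPS: 3.63 g × (1570 mL / 250 mL) = 22.796 g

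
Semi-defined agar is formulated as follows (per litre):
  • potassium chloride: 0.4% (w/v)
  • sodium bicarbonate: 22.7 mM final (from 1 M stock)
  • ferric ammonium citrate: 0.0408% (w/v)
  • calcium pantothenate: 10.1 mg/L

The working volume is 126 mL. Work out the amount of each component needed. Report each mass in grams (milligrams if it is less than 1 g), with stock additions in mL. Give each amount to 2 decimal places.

Scale factor relative to 1 L: 0.126.
potassium chloride: 0.4% w/v = 4 g/L → 4 × 0.126 L = 0.504 g = 504.00 mg
sodium bicarbonate: C1V1 = C2V2 → 22.7 mM × 126 mL ÷ 1000 mM = 2.86 mL
ferric ammonium citrate: 0.0408 g per 100 mL × 126 mL ÷ 100 = 0.051408 g = 51.41 mg
calcium pantothenate: 10.1 mg/L × 0.126 L = 1.27 mg

potassium chloride 504.00 mg; sodium bicarbonate 2.86 mL; ferric ammonium citrate 51.41 mg; calcium pantothenate 1.27 mg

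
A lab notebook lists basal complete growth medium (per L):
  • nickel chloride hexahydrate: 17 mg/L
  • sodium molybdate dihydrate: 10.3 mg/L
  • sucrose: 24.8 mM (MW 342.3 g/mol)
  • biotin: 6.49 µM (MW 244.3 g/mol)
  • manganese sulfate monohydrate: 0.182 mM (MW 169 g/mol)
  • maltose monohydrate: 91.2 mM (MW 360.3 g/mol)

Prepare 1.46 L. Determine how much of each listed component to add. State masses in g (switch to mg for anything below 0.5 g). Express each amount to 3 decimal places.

nickel chloride hexahydrate 24.820 mg; sodium molybdate dihydrate 15.038 mg; sucrose 12.394 g; biotin 2.315 mg; manganese sulfate monohydrate 44.907 mg; maltose monohydrate 47.975 g

Scale factor relative to 1 L: 1.46.
nickel chloride hexahydrate: 17 mg/L × 1.46 L = 24.820 mg
sodium molybdate dihydrate: 10.3 mg/L × 1.46 L = 15.038 mg
sucrose: 24.8 mmol/L × 342.3 g/mol × 1.46 L ÷ 1000 = 12.394 g
biotin: 6.49 µmol/L × 244.3 g/mol × 1.46 L ÷ 1000 = 2.315 mg
manganese sulfate monohydrate: 0.182 mmol/L × 169 mg/mmol × 1.46 L = 44.907 mg
maltose monohydrate: 91.2 mmol/L × 360.3 g/mol × 1.46 L ÷ 1000 = 47.975 g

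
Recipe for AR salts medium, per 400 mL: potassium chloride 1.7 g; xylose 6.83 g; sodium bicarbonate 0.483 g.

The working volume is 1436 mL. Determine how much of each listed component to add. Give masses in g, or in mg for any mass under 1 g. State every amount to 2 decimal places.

potassium chloride 6.10 g; xylose 24.52 g; sodium bicarbonate 1.73 g

Ratio of target to recipe volume: 1436 / 400 = 3.59.
potassium chloride: 1.7 g × (1436 mL / 400 mL) = 6.10 g
xylose: 6.83 g × (1436 mL / 400 mL) = 24.52 g
sodium bicarbonate: 0.483 g × (1436 mL / 400 mL) = 1.73 g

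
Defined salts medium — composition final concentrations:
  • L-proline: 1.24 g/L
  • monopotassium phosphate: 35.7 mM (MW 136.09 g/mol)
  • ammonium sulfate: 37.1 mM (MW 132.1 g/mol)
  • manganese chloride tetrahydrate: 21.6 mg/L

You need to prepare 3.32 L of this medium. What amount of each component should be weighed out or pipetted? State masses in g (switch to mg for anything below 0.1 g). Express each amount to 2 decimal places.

L-proline 4.12 g; monopotassium phosphate 16.13 g; ammonium sulfate 16.27 g; manganese chloride tetrahydrate 71.71 mg

Scale factor relative to 1 L: 3.32.
L-proline: 1.24 g/L × 3.32 L = 4.12 g
monopotassium phosphate: 35.7 mmol/L × 136.09 g/mol × 3.32 L ÷ 1000 = 16.13 g
ammonium sulfate: 37.1 mmol/L × 132.1 g/mol × 3.32 L ÷ 1000 = 16.27 g
manganese chloride tetrahydrate: 21.6 mg/L × 3.32 L = 71.71 mg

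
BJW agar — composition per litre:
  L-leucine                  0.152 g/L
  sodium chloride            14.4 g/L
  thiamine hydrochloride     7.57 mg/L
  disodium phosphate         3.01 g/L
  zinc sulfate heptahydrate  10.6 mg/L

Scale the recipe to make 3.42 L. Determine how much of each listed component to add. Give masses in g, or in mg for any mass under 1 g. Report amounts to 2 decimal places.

Working volume: 3.42 L.
L-leucine: 0.152 g/L × 3.42 L = 0.51984 g = 519.84 mg
sodium chloride: 14.4 g/L × 3.42 L = 49.25 g
thiamine hydrochloride: 7.57 mg/L × 3.42 L = 25.89 mg
disodium phosphate: 3.01 g/L × 3.42 L = 10.29 g
zinc sulfate heptahydrate: 10.6 mg/L × 3.42 L = 36.25 mg

L-leucine 519.84 mg; sodium chloride 49.25 g; thiamine hydrochloride 25.89 mg; disodium phosphate 10.29 g; zinc sulfate heptahydrate 36.25 mg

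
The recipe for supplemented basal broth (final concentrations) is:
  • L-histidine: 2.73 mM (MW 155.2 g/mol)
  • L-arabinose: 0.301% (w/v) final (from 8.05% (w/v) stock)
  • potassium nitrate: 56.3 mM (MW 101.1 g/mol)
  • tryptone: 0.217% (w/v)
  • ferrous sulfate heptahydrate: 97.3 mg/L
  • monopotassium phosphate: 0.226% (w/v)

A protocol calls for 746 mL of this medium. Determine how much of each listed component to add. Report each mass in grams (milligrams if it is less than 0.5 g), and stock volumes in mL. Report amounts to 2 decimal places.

L-histidine 316.08 mg; L-arabinose 27.89 mL; potassium nitrate 4.25 g; tryptone 1.62 g; ferrous sulfate heptahydrate 72.59 mg; monopotassium phosphate 1.69 g

Scale factor relative to 1 L: 0.746.
L-histidine: 2.73 mmol/L × 155.2 mg/mmol × 0.746 L = 316.08 mg
L-arabinose: C1V1 = C2V2 → 0.301% ÷ 8.05% × 746 mL = 27.89 mL
potassium nitrate: 56.3 mmol/L × 101.1 g/mol × 0.746 L ÷ 1000 = 4.25 g
tryptone: 0.217% w/v = 2.17 g/L → 2.17 × 0.746 L = 1.62 g
ferrous sulfate heptahydrate: 97.3 mg/L × 0.746 L = 72.59 mg
monopotassium phosphate: 0.226% w/v = 2.26 g/L → 2.26 × 0.746 L = 1.69 g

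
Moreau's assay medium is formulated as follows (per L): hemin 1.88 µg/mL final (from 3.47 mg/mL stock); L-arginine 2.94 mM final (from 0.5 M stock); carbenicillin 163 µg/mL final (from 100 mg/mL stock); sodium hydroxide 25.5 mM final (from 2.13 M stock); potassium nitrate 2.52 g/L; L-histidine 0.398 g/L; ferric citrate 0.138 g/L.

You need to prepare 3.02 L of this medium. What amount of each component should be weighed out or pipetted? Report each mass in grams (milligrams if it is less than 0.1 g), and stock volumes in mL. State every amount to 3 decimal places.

hemin 1.636 mL; L-arginine 17.758 mL; carbenicillin 4.923 mL; sodium hydroxide 36.155 mL; potassium nitrate 7.610 g; L-histidine 1.202 g; ferric citrate 0.417 g

Working volume: 3.02 L.
hemin: V = C2·V2/C1 = 1.88 µg/mL × 3020 mL ÷ 3470 µg/mL = 1.636 mL
L-arginine: V = C2·V2/C1 = 2.94 mM × 3020 mL ÷ 500 mM = 17.758 mL
carbenicillin: V = C2·V2/C1 = 163 µg/mL × 3020 mL ÷ 100000 µg/mL = 4.923 mL
sodium hydroxide: dilute stock: 25.5 mM × 3020 mL ÷ 2130 mM = 36.155 mL
potassium nitrate: 2.52 g/L × 3.02 L = 7.610 g
L-histidine: 0.398 g/L × 3.02 L = 1.202 g
ferric citrate: 0.138 g/L × 3.02 L = 0.417 g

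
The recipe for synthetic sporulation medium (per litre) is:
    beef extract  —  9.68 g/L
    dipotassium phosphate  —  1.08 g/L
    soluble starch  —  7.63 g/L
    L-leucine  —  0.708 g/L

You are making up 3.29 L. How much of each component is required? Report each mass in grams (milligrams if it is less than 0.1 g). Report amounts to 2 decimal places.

Scale factor relative to 1 L: 3.29.
beef extract: 9.68 g/L × 3.29 L = 31.85 g
dipotassium phosphate: 1.08 g/L × 3.29 L = 3.55 g
soluble starch: 7.63 g/L × 3.29 L = 25.10 g
L-leucine: 0.708 g/L × 3.29 L = 2.33 g

beef extract 31.85 g; dipotassium phosphate 3.55 g; soluble starch 25.10 g; L-leucine 2.33 g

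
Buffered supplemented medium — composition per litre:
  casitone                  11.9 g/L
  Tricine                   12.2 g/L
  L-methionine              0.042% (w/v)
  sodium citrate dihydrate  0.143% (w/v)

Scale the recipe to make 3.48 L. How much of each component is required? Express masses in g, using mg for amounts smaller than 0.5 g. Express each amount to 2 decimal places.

Scale factor relative to 1 L: 3.48.
casitone: 11.9 g/L × 3.48 L = 41.41 g
Tricine: 12.2 g/L × 3.48 L = 42.46 g
L-methionine: 0.042% w/v = 0.42 g/L → 0.42 × 3.48 L = 1.46 g
sodium citrate dihydrate: 0.143% w/v = 1.43 g/L → 1.43 × 3.48 L = 4.98 g

casitone 41.41 g; Tricine 42.46 g; L-methionine 1.46 g; sodium citrate dihydrate 4.98 g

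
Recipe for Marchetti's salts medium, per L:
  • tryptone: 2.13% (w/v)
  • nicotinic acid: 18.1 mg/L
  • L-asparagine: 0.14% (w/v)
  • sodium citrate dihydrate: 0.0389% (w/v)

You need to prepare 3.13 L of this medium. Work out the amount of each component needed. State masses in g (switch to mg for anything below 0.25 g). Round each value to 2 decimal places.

Working volume: 3.13 L.
tryptone: 2.13% w/v = 21.3 g/L → 21.3 × 3.13 L = 66.67 g
nicotinic acid: 18.1 mg/L × 3.13 L = 56.65 mg
L-asparagine: 0.14% w/v = 1.4 g/L → 1.4 × 3.13 L = 4.38 g
sodium citrate dihydrate: 0.0389% w/v = 0.389 g/L → 0.389 × 3.13 L = 1.22 g

tryptone 66.67 g; nicotinic acid 56.65 mg; L-asparagine 4.38 g; sodium citrate dihydrate 1.22 g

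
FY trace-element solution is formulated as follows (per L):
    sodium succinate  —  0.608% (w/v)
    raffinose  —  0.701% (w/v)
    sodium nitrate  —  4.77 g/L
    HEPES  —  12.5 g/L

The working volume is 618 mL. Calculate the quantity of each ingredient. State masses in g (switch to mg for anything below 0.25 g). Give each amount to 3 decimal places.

sodium succinate 3.757 g; raffinose 4.332 g; sodium nitrate 2.948 g; HEPES 7.725 g

Working volume: 618 mL = 0.618 L.
sodium succinate: 0.608% w/v = 6.08 g/L → 6.08 × 0.618 L = 3.757 g
raffinose: 0.701 g per 100 mL × 618 mL ÷ 100 = 4.332 g
sodium nitrate: 4.77 g/L × 0.618 L = 2.948 g
HEPES: 12.5 g/L × 0.618 L = 7.725 g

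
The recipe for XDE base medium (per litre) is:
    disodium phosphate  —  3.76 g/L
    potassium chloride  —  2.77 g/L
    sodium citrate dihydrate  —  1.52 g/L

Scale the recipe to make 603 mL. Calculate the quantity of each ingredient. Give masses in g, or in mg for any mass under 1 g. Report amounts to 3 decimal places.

Working volume: 603 mL = 0.603 L.
disodium phosphate: 3.76 g/L × 0.603 L = 2.267 g
potassium chloride: 2.77 g/L × 0.603 L = 1.670 g
sodium citrate dihydrate: 1.52 g/L × 0.603 L = 0.91656 g = 916.560 mg

disodium phosphate 2.267 g; potassium chloride 1.670 g; sodium citrate dihydrate 916.560 mg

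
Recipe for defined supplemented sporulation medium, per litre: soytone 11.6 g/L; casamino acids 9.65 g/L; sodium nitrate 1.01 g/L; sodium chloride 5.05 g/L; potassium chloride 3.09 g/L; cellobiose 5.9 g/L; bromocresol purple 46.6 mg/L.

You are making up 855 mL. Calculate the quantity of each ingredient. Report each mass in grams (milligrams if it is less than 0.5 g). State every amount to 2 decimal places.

Working volume: 855 mL = 0.855 L.
soytone: 11.6 g/L × 0.855 L = 9.92 g
casamino acids: 9.65 g/L × 0.855 L = 8.25 g
sodium nitrate: 1.01 g/L × 0.855 L = 0.86 g
sodium chloride: 5.05 g/L × 0.855 L = 4.32 g
potassium chloride: 3.09 g/L × 0.855 L = 2.64 g
cellobiose: 5.9 g/L × 0.855 L = 5.04 g
bromocresol purple: 46.6 mg/L × 0.855 L = 39.84 mg

soytone 9.92 g; casamino acids 8.25 g; sodium nitrate 0.86 g; sodium chloride 4.32 g; potassium chloride 2.64 g; cellobiose 5.04 g; bromocresol purple 39.84 mg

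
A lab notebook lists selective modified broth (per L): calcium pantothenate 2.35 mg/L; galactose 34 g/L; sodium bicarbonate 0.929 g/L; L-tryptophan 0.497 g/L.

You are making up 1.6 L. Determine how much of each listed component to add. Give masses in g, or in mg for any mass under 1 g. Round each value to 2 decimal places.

calcium pantothenate 3.76 mg; galactose 54.40 g; sodium bicarbonate 1.49 g; L-tryptophan 795.20 mg

Working volume: 1.6 L.
calcium pantothenate: 2.35 mg/L × 1.6 L = 3.76 mg
galactose: 34 g/L × 1.6 L = 54.40 g
sodium bicarbonate: 0.929 g/L × 1.6 L = 1.49 g
L-tryptophan: 0.497 g/L × 1.6 L = 0.7952 g = 795.20 mg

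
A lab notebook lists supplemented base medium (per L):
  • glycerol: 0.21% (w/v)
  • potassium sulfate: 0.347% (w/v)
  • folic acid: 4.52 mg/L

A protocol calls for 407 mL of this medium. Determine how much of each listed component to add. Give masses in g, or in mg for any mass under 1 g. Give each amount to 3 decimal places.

Scale factor relative to 1 L: 0.407.
glycerol: 0.21 g per 100 mL × 407 mL ÷ 100 = 0.8547 g = 854.700 mg
potassium sulfate: 0.347 g per 100 mL × 407 mL ÷ 100 = 1.412 g
folic acid: 4.52 mg/L × 0.407 L = 1.840 mg

glycerol 854.700 mg; potassium sulfate 1.412 g; folic acid 1.840 mg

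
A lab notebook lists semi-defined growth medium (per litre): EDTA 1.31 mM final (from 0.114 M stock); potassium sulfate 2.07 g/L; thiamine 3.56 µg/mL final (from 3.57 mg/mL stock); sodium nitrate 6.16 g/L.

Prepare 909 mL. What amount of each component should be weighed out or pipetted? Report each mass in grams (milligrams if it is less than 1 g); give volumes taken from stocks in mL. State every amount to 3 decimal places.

Target volume = 909 mL = 0.909 L.
EDTA: V = C2·V2/C1 = 1.31 mM × 909 mL ÷ 114 mM = 10.446 mL
potassium sulfate: 2.07 g/L × 0.909 L = 1.882 g
thiamine: C1V1 = C2V2 → 3.56 µg/mL × 909 mL ÷ 3570 µg/mL = 0.906 mL
sodium nitrate: 6.16 g/L × 0.909 L = 5.599 g

EDTA 10.446 mL; potassium sulfate 1.882 g; thiamine 0.906 mL; sodium nitrate 5.599 g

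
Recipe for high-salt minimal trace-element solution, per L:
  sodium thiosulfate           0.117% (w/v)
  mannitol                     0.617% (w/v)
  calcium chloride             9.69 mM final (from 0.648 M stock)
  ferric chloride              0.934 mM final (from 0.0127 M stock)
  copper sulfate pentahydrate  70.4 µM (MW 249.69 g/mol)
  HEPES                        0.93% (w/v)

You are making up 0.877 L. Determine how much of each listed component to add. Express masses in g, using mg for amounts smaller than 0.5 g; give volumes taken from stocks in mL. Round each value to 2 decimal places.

Scale factor relative to 1 L: 0.877.
sodium thiosulfate: 0.117 g per 100 mL × 877 mL ÷ 100 = 1.03 g
mannitol: 0.617% w/v = 6.17 g/L → 6.17 × 0.877 L = 5.41 g
calcium chloride: V = C2·V2/C1 = 9.69 mM × 877 mL ÷ 648 mM = 13.11 mL
ferric chloride: dilute stock: 0.934 mM × 877 mL ÷ 12.7 mM = 64.50 mL
copper sulfate pentahydrate: 70.4 µmol/L × 249.69 g/mol × 0.877 L ÷ 1000 = 15.42 mg
HEPES: 0.93 g per 100 mL × 877 mL ÷ 100 = 8.16 g

sodium thiosulfate 1.03 g; mannitol 5.41 g; calcium chloride 13.11 mL; ferric chloride 64.50 mL; copper sulfate pentahydrate 15.42 mg; HEPES 8.16 g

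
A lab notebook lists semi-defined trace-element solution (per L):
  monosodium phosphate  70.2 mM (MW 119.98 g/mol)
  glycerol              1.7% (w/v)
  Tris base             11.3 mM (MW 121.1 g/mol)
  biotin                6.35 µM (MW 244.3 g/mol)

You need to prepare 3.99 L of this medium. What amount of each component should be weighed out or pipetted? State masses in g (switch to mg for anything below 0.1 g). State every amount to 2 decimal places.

monosodium phosphate 33.61 g; glycerol 67.83 g; Tris base 5.46 g; biotin 6.19 mg

Working volume: 3.99 L.
monosodium phosphate: 70.2 mmol/L × 119.98 g/mol × 3.99 L ÷ 1000 = 33.61 g
glycerol: 1.7 g per 100 mL × 3990 mL ÷ 100 = 67.83 g
Tris base: 11.3 mmol/L × 121.1 g/mol × 3.99 L ÷ 1000 = 5.46 g
biotin: 6.35 µmol/L × 244.3 g/mol × 3.99 L ÷ 1000 = 6.19 mg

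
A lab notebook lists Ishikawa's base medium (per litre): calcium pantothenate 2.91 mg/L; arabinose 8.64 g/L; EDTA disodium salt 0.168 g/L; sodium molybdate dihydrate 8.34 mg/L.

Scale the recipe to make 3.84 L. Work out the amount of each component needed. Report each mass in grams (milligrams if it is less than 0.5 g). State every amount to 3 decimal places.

calcium pantothenate 11.174 mg; arabinose 33.178 g; EDTA disodium salt 0.645 g; sodium molybdate dihydrate 32.026 mg

Working volume: 3.84 L.
calcium pantothenate: 2.91 mg/L × 3.84 L = 11.174 mg
arabinose: 8.64 g/L × 3.84 L = 33.178 g
EDTA disodium salt: 0.168 g/L × 3.84 L = 0.645 g
sodium molybdate dihydrate: 8.34 mg/L × 3.84 L = 32.026 mg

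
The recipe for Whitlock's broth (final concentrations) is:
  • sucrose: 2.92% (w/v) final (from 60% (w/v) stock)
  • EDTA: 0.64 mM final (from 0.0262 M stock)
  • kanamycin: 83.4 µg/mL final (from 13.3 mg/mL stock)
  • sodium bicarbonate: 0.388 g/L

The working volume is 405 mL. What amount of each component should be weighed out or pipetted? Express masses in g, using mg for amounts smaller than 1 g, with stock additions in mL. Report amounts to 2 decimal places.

Working volume: 405 mL = 0.405 L.
sucrose: C1V1 = C2V2 → 2.92% ÷ 60% × 405 mL = 19.71 mL
EDTA: C1V1 = C2V2 → 0.64 mM × 405 mL ÷ 26.2 mM = 9.89 mL
kanamycin: C1V1 = C2V2 → 83.4 µg/mL × 405 mL ÷ 13300 µg/mL = 2.54 mL
sodium bicarbonate: 0.388 g/L × 0.405 L = 0.15714 g = 157.14 mg

sucrose 19.71 mL; EDTA 9.89 mL; kanamycin 2.54 mL; sodium bicarbonate 157.14 mg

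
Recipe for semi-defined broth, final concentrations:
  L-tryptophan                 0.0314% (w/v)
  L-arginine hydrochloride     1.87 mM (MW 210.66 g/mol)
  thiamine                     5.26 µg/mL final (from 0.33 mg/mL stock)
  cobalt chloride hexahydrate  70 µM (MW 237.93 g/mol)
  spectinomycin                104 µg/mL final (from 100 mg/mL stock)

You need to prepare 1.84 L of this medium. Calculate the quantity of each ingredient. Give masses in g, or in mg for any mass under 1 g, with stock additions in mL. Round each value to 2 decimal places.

L-tryptophan 577.76 mg; L-arginine hydrochloride 724.84 mg; thiamine 29.33 mL; cobalt chloride hexahydrate 30.65 mg; spectinomycin 1.91 mL

Scale factor relative to 1 L: 1.84.
L-tryptophan: 0.0314% w/v = 0.314 g/L → 0.314 × 1.84 L = 0.57776 g = 577.76 mg
L-arginine hydrochloride: 1.87 mmol/L × 210.66 mg/mmol × 1.84 L = 724.84 mg
thiamine: dilute stock: 5.26 µg/mL × 1840 mL ÷ 330 µg/mL = 29.33 mL
cobalt chloride hexahydrate: 70 µmol/L × 237.93 g/mol × 1.84 L ÷ 1000 = 30.65 mg
spectinomycin: C1V1 = C2V2 → 104 µg/mL × 1840 mL ÷ 100000 µg/mL = 1.91 mL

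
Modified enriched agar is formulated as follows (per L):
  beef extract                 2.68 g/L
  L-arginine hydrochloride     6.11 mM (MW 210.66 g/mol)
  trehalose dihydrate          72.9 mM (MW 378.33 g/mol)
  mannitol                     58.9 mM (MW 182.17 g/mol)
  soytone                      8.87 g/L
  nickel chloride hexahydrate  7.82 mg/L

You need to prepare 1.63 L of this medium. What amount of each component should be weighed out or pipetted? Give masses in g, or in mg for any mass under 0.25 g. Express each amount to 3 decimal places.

Scale factor relative to 1 L: 1.63.
beef extract: 2.68 g/L × 1.63 L = 4.368 g
L-arginine hydrochloride: 6.11 mmol/L × 210.66 g/mol × 1.63 L ÷ 1000 = 2.098 g
trehalose dihydrate: 72.9 mmol/L × 378.33 g/mol × 1.63 L ÷ 1000 = 44.956 g
mannitol: 58.9 mmol/L × 182.17 g/mol × 1.63 L ÷ 1000 = 17.490 g
soytone: 8.87 g/L × 1.63 L = 14.458 g
nickel chloride hexahydrate: 7.82 mg/L × 1.63 L = 12.747 mg

beef extract 4.368 g; L-arginine hydrochloride 2.098 g; trehalose dihydrate 44.956 g; mannitol 17.490 g; soytone 14.458 g; nickel chloride hexahydrate 12.747 mg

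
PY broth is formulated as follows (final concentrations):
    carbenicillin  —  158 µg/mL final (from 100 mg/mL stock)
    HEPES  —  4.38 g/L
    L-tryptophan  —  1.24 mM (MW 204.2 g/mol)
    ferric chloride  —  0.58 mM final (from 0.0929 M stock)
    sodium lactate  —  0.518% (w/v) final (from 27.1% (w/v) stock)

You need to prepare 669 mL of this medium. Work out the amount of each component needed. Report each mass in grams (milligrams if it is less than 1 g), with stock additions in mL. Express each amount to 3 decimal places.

Scale factor relative to 1 L: 0.669.
carbenicillin: V = C2·V2/C1 = 158 µg/mL × 669 mL ÷ 100000 µg/mL = 1.057 mL
HEPES: 4.38 g/L × 0.669 L = 2.930 g
L-tryptophan: 1.24 mmol/L × 204.2 mg/mmol × 0.669 L = 169.396 mg
ferric chloride: C1V1 = C2V2 → 0.58 mM × 669 mL ÷ 92.9 mM = 4.177 mL
sodium lactate: V = C2·V2/C1 = 0.518% ÷ 27.1% × 669 mL = 12.788 mL

carbenicillin 1.057 mL; HEPES 2.930 g; L-tryptophan 169.396 mg; ferric chloride 4.177 mL; sodium lactate 12.788 mL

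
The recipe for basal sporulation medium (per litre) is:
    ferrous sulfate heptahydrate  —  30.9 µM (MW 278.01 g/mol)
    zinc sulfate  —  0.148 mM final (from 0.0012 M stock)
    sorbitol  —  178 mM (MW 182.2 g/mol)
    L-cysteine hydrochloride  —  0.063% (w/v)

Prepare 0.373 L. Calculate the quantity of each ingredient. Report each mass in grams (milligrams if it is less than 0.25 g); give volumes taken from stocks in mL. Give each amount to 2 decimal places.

ferrous sulfate heptahydrate 3.20 mg; zinc sulfate 46.00 mL; sorbitol 12.10 g; L-cysteine hydrochloride 234.99 mg

Working volume: 0.373 L.
ferrous sulfate heptahydrate: 30.9 µmol/L × 278.01 g/mol × 0.373 L ÷ 1000 = 3.20 mg
zinc sulfate: V = C2·V2/C1 = 0.148 mM × 373 mL ÷ 1.2 mM = 46.00 mL
sorbitol: 178 mmol/L × 182.2 g/mol × 0.373 L ÷ 1000 = 12.10 g
L-cysteine hydrochloride: 0.063 g per 100 mL × 373 mL ÷ 100 = 0.23499 g = 234.99 mg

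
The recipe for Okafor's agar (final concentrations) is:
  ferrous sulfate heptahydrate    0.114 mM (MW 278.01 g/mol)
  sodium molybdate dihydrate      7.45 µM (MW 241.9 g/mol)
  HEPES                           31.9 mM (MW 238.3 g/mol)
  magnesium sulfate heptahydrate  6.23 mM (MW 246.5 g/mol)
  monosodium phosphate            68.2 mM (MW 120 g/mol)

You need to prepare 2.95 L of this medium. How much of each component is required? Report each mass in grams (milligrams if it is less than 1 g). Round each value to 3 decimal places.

ferrous sulfate heptahydrate 93.495 mg; sodium molybdate dihydrate 5.316 mg; HEPES 22.425 g; magnesium sulfate heptahydrate 4.530 g; monosodium phosphate 24.143 g

Working volume: 2.95 L.
ferrous sulfate heptahydrate: 0.114 mmol/L × 278.01 mg/mmol × 2.95 L = 93.495 mg
sodium molybdate dihydrate: 7.45 µmol/L × 241.9 g/mol × 2.95 L ÷ 1000 = 5.316 mg
HEPES: 31.9 mmol/L × 238.3 g/mol × 2.95 L ÷ 1000 = 22.425 g
magnesium sulfate heptahydrate: 6.23 mmol/L × 246.5 g/mol × 2.95 L ÷ 1000 = 4.530 g
monosodium phosphate: 68.2 mmol/L × 120 g/mol × 2.95 L ÷ 1000 = 24.143 g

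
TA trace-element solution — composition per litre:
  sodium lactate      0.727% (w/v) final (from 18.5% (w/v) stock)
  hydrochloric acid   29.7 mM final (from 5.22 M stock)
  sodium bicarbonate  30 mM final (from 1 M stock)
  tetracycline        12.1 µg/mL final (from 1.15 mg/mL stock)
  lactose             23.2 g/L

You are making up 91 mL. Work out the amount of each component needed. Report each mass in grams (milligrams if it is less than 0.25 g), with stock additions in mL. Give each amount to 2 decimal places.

Scale factor relative to 1 L: 0.091.
sodium lactate: C1V1 = C2V2 → 0.727% ÷ 18.5% × 91 mL = 3.58 mL
hydrochloric acid: dilute stock: 29.7 mM × 91 mL ÷ 5220 mM = 0.52 mL
sodium bicarbonate: V = C2·V2/C1 = 30 mM × 91 mL ÷ 1000 mM = 2.73 mL
tetracycline: dilute stock: 12.1 µg/mL × 91 mL ÷ 1150 µg/mL = 0.96 mL
lactose: 23.2 g/L × 0.091 L = 2.11 g

sodium lactate 3.58 mL; hydrochloric acid 0.52 mL; sodium bicarbonate 2.73 mL; tetracycline 0.96 mL; lactose 2.11 g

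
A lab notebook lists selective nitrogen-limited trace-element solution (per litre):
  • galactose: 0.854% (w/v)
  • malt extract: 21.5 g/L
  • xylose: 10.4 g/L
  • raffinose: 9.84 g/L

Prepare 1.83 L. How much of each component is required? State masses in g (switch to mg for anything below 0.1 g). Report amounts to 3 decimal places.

Working volume: 1.83 L.
galactose: 0.854% w/v = 8.54 g/L → 8.54 × 1.83 L = 15.628 g
malt extract: 21.5 g/L × 1.83 L = 39.345 g
xylose: 10.4 g/L × 1.83 L = 19.032 g
raffinose: 9.84 g/L × 1.83 L = 18.007 g

galactose 15.628 g; malt extract 39.345 g; xylose 19.032 g; raffinose 18.007 g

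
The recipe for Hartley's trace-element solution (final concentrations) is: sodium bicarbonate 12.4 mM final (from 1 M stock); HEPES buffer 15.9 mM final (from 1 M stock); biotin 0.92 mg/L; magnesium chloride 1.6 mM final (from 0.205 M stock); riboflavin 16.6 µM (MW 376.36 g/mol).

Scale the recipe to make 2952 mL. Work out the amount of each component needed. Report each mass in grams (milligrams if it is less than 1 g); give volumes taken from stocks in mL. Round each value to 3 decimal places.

Target volume = 2952 mL = 2.952 L.
sodium bicarbonate: dilute stock: 12.4 mM × 2952 mL ÷ 1000 mM = 36.605 mL
HEPES buffer: V = C2·V2/C1 = 15.9 mM × 2952 mL ÷ 1000 mM = 46.937 mL
biotin: 0.92 mg/L × 2.952 L = 2.716 mg
magnesium chloride: dilute stock: 1.6 mM × 2952 mL ÷ 205 mM = 23.040 mL
riboflavin: 16.6 µmol/L × 376.36 g/mol × 2.952 L ÷ 1000 = 18.443 mg

sodium bicarbonate 36.605 mL; HEPES buffer 46.937 mL; biotin 2.716 mg; magnesium chloride 23.040 mL; riboflavin 18.443 mg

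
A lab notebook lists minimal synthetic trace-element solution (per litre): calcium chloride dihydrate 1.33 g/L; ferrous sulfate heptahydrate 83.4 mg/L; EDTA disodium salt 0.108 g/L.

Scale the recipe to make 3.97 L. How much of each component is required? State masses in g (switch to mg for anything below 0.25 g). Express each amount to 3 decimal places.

Working volume: 3.97 L.
calcium chloride dihydrate: 1.33 g/L × 3.97 L = 5.280 g
ferrous sulfate heptahydrate: 83.4 mg/L × 3.97 L = 331.098 mg = 0.331 g
EDTA disodium salt: 0.108 g/L × 3.97 L = 0.429 g

calcium chloride dihydrate 5.280 g; ferrous sulfate heptahydrate 0.331 g; EDTA disodium salt 0.429 g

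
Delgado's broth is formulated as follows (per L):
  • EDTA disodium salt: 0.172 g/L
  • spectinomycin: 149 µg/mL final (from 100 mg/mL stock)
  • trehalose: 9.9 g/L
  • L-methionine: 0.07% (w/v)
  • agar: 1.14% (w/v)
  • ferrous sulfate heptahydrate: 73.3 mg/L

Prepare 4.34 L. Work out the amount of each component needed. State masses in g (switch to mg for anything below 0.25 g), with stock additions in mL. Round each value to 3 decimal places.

EDTA disodium salt 0.746 g; spectinomycin 6.467 mL; trehalose 42.966 g; L-methionine 3.038 g; agar 49.476 g; ferrous sulfate heptahydrate 0.318 g

Scale factor relative to 1 L: 4.34.
EDTA disodium salt: 0.172 g/L × 4.34 L = 0.746 g
spectinomycin: C1V1 = C2V2 → 149 µg/mL × 4340 mL ÷ 100000 µg/mL = 6.467 mL
trehalose: 9.9 g/L × 4.34 L = 42.966 g
L-methionine: 0.07% w/v = 0.7 g/L → 0.7 × 4.34 L = 3.038 g
agar: 1.14% w/v = 11.4 g/L → 11.4 × 4.34 L = 49.476 g
ferrous sulfate heptahydrate: 73.3 mg/L × 4.34 L = 318.122 mg = 0.318 g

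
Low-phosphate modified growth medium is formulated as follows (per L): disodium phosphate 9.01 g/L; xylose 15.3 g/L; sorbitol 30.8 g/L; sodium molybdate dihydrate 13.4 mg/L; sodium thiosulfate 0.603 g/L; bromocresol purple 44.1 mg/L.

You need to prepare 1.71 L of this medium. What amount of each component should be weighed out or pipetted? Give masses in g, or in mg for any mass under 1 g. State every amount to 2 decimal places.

Working volume: 1.71 L.
disodium phosphate: 9.01 g/L × 1.71 L = 15.41 g
xylose: 15.3 g/L × 1.71 L = 26.16 g
sorbitol: 30.8 g/L × 1.71 L = 52.67 g
sodium molybdate dihydrate: 13.4 mg/L × 1.71 L = 22.91 mg
sodium thiosulfate: 0.603 g/L × 1.71 L = 1.03 g
bromocresol purple: 44.1 mg/L × 1.71 L = 75.41 mg

disodium phosphate 15.41 g; xylose 26.16 g; sorbitol 52.67 g; sodium molybdate dihydrate 22.91 mg; sodium thiosulfate 1.03 g; bromocresol purple 75.41 mg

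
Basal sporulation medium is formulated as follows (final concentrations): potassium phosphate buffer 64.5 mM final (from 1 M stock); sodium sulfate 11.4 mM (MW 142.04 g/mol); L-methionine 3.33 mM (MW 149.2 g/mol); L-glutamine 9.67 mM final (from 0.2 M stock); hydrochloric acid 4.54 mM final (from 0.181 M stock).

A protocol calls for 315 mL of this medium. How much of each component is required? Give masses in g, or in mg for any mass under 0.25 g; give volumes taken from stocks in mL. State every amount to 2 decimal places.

Scale factor relative to 1 L: 0.315.
potassium phosphate buffer: dilute stock: 64.5 mM × 315 mL ÷ 1000 mM = 20.32 mL
sodium sulfate: 11.4 mmol/L × 142.04 g/mol × 0.315 L ÷ 1000 = 0.51 g
L-methionine: 3.33 mmol/L × 149.2 mg/mmol × 0.315 L = 156.50 mg
L-glutamine: dilute stock: 9.67 mM × 315 mL ÷ 200 mM = 15.23 mL
hydrochloric acid: C1V1 = C2V2 → 4.54 mM × 315 mL ÷ 181 mM = 7.90 mL

potassium phosphate buffer 20.32 mL; sodium sulfate 0.51 g; L-methionine 156.50 mg; L-glutamine 15.23 mL; hydrochloric acid 7.90 mL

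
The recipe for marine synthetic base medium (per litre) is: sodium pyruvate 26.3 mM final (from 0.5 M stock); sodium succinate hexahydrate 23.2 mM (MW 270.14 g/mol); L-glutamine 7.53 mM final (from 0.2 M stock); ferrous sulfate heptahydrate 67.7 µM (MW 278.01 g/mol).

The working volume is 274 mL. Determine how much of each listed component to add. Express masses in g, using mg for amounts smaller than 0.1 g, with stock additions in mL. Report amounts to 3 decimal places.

Target volume = 274 mL = 0.274 L.
sodium pyruvate: C1V1 = C2V2 → 26.3 mM × 274 mL ÷ 500 mM = 14.412 mL
sodium succinate hexahydrate: 23.2 mmol/L × 270.14 g/mol × 0.274 L ÷ 1000 = 1.717 g
L-glutamine: V = C2·V2/C1 = 7.53 mM × 274 mL ÷ 200 mM = 10.316 mL
ferrous sulfate heptahydrate: 67.7 µmol/L × 278.01 g/mol × 0.274 L ÷ 1000 = 5.157 mg

sodium pyruvate 14.412 mL; sodium succinate hexahydrate 1.717 g; L-glutamine 10.316 mL; ferrous sulfate heptahydrate 5.157 mg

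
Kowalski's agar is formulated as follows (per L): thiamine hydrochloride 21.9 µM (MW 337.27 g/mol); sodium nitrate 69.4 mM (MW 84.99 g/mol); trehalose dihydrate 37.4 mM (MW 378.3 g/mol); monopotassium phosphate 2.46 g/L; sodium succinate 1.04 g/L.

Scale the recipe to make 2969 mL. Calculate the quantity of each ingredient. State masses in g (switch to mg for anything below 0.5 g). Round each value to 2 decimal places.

Working volume: 2969 mL = 2.969 L.
thiamine hydrochloride: 21.9 µmol/L × 337.27 g/mol × 2.969 L ÷ 1000 = 21.93 mg
sodium nitrate: 69.4 mmol/L × 84.99 g/mol × 2.969 L ÷ 1000 = 17.51 g
trehalose dihydrate: 37.4 mmol/L × 378.3 g/mol × 2.969 L ÷ 1000 = 42.01 g
monopotassium phosphate: 2.46 g/L × 2.969 L = 7.30 g
sodium succinate: 1.04 g/L × 2.969 L = 3.09 g

thiamine hydrochloride 21.93 mg; sodium nitrate 17.51 g; trehalose dihydrate 42.01 g; monopotassium phosphate 7.30 g; sodium succinate 3.09 g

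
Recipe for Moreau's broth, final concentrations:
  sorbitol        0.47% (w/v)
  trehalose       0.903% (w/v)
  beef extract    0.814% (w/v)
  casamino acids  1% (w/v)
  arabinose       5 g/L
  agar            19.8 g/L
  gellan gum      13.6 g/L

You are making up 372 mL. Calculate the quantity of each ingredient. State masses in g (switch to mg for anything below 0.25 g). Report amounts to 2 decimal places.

Target volume = 372 mL = 0.372 L.
sorbitol: 0.47 g per 100 mL × 372 mL ÷ 100 = 1.75 g
trehalose: 0.903% w/v = 9.03 g/L → 9.03 × 0.372 L = 3.36 g
beef extract: 0.814 g per 100 mL × 372 mL ÷ 100 = 3.03 g
casamino acids: 1 g per 100 mL × 372 mL ÷ 100 = 3.72 g
arabinose: 5 g/L × 0.372 L = 1.86 g
agar: 19.8 g/L × 0.372 L = 7.37 g
gellan gum: 13.6 g/L × 0.372 L = 5.06 g

sorbitol 1.75 g; trehalose 3.36 g; beef extract 3.03 g; casamino acids 3.72 g; arabinose 1.86 g; agar 7.37 g; gellan gum 5.06 g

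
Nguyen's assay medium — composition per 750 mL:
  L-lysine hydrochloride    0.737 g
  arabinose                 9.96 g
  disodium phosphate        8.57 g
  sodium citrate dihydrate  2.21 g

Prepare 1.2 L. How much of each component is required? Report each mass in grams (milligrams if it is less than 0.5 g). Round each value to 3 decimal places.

L-lysine hydrochloride 1.179 g; arabinose 15.936 g; disodium phosphate 13.712 g; sodium citrate dihydrate 3.536 g

Ratio of target to recipe volume: 1200 / 750 = 1.6.
L-lysine hydrochloride: 0.737 g × (1200 mL / 750 mL) = 1.179 g
arabinose: 9.96 g × (1200 mL / 750 mL) = 15.936 g
disodium phosphate: 8.57 g × (1200 mL / 750 mL) = 13.712 g
sodium citrate dihydrate: 2.21 g × (1200 mL / 750 mL) = 3.536 g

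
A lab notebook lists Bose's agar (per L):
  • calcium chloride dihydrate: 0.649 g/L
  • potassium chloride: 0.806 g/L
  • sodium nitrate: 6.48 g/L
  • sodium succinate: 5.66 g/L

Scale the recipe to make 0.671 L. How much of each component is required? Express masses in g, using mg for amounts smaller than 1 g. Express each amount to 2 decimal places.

Scale factor relative to 1 L: 0.671.
calcium chloride dihydrate: 0.649 g/L × 0.671 L = 0.435479 g = 435.48 mg
potassium chloride: 0.806 g/L × 0.671 L = 0.540826 g = 540.83 mg
sodium nitrate: 6.48 g/L × 0.671 L = 4.35 g
sodium succinate: 5.66 g/L × 0.671 L = 3.80 g

calcium chloride dihydrate 435.48 mg; potassium chloride 540.83 mg; sodium nitrate 4.35 g; sodium succinate 3.80 g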